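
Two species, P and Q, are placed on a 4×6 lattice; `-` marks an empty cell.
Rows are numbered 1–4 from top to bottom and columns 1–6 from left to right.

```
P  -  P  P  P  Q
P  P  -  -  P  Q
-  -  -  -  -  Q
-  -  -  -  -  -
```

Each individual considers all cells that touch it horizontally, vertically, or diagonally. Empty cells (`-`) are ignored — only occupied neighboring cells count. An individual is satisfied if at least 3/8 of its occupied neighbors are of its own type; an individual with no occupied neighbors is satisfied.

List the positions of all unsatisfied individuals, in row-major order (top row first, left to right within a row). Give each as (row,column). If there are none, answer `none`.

Row 1: (1,1)P 2/2 ok · (1,3)P 2/2 ok · (1,4)P 3/3 ok · (1,5)P 2/4 ok · (1,6)Q 1/3 unhappy
Row 2: (2,1)P 2/2 ok · (2,2)P 3/3 ok · (2,5)P 2/5 ok · (2,6)Q 2/4 ok
Row 3: (3,6)Q 1/2 ok

(1,6)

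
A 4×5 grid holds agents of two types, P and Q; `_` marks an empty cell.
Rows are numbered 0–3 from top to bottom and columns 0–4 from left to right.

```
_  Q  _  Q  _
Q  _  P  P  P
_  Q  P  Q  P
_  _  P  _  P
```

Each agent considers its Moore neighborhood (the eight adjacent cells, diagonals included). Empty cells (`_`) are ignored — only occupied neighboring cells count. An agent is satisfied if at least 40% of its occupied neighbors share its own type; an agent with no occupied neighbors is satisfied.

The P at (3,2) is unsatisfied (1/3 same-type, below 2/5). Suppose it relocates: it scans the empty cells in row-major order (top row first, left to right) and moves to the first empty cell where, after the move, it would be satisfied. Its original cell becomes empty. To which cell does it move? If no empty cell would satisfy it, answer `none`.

(0,2)

Vacating (3,2). Empty cells in order:
  (0,0): 0/2 same-type → still unsatisfied.
  (0,2): 2/4 same-type → satisfied — stop here.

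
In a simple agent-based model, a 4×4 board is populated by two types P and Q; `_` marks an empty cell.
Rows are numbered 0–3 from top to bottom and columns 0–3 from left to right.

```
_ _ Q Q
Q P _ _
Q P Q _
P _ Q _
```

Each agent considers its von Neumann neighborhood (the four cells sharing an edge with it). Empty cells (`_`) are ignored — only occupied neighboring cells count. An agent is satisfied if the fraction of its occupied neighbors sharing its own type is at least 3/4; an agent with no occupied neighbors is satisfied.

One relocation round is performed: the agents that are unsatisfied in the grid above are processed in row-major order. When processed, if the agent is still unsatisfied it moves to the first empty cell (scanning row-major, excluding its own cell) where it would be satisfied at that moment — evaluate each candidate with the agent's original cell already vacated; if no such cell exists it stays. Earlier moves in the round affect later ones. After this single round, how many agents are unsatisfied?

0

Initially unsatisfied (in order): (1,0), (1,1), (2,0), (2,1), (2,2), (3,0).
  (1,0) → (0,0).
  (1,1): now satisfied by earlier moves; stays.
  (2,0) → (1,3).
  (2,1) → (2,0).
  (2,2): now satisfied by earlier moves; stays.
  (3,0): now satisfied by earlier moves; stays.
Resulting grid:
Q _ Q Q
_ P _ Q
P _ Q _
P _ Q _
All satisfied now.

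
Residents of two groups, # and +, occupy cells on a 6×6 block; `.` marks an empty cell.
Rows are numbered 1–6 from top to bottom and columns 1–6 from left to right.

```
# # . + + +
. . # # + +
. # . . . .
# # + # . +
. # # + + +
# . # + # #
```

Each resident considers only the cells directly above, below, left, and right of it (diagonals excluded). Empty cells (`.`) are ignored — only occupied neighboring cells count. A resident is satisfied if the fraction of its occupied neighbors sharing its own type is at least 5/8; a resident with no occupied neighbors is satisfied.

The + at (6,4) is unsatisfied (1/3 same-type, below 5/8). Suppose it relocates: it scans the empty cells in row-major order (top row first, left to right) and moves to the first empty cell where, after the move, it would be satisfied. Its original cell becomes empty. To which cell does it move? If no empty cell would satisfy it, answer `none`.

(3,5)

Vacating (6,4). Empty cells in order:
  (1,3): 1/3 same-type → still unsatisfied.
  (2,1): 0/1 same-type → still unsatisfied.
  (2,2): 0/3 same-type → still unsatisfied.
  (3,1): 0/2 same-type → still unsatisfied.
  (3,3): 1/3 same-type → still unsatisfied.
  (3,4): 0/2 same-type → still unsatisfied.
  (3,5): 1/1 same-type → satisfied — stop here.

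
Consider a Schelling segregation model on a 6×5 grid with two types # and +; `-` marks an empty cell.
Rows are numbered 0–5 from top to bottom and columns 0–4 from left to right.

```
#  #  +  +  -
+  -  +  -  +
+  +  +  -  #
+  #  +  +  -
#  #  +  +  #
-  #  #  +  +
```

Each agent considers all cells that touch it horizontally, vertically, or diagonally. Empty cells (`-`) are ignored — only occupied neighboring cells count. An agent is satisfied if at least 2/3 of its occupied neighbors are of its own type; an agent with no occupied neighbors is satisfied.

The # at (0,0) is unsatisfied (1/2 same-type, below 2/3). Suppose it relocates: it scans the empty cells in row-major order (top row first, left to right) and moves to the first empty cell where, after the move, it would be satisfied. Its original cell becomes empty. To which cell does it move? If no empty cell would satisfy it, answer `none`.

(5,0)

Vacating (0,0). Empty cells in order:
  (0,4): 0/2 same-type → still unsatisfied.
  (1,1): 1/7 same-type → still unsatisfied.
  (1,3): 1/6 same-type → still unsatisfied.
  (2,3): 1/6 same-type → still unsatisfied.
  (3,4): 2/4 same-type → still unsatisfied.
  (5,0): 3/3 same-type → satisfied — stop here.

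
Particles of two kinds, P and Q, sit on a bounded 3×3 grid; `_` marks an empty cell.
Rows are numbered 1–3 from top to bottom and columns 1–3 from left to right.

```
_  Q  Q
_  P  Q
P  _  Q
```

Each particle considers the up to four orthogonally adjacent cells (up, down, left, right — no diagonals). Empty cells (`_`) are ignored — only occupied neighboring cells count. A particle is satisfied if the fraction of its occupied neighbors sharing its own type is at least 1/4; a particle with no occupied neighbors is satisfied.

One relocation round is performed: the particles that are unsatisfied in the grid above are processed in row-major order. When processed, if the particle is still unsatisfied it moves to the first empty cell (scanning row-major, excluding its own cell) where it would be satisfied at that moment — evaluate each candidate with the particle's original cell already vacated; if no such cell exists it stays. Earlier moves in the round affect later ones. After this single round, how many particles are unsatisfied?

0

Initially unsatisfied (in order): (2,2).
  (2,2) → (2,1).
Resulting grid:
_ Q Q
P _ Q
P _ Q
All satisfied now.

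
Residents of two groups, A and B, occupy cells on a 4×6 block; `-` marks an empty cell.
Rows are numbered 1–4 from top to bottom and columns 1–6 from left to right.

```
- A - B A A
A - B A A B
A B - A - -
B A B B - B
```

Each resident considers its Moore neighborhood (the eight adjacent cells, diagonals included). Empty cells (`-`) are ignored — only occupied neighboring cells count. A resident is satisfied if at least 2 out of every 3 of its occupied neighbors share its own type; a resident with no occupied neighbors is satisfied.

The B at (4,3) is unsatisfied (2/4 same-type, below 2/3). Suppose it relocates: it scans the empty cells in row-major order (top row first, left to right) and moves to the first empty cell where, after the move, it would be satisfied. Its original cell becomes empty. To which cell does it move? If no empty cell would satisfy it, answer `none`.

Vacating (4,3). Empty cells in order:
  (1,1): 0/2 same-type → still unsatisfied.
  (1,3): 2/4 same-type → still unsatisfied.
  (2,2): 2/5 same-type → still unsatisfied.
  (3,3): 3/6 same-type → still unsatisfied.
  (3,5): 3/6 same-type → still unsatisfied.
  (3,6): 2/3 same-type → satisfied — stop here.

(3,6)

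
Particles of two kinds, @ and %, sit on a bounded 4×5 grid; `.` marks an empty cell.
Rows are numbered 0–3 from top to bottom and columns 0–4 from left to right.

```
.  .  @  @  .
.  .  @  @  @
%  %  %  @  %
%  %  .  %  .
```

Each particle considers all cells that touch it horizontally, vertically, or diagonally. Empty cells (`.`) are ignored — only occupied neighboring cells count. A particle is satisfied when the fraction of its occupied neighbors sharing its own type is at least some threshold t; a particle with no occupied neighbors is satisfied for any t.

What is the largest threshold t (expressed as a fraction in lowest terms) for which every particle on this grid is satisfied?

(0,2)@ 3/3
(0,3)@ 4/4
(1,2)@ 4/6
(1,3)@ 5/7
(1,4)@ 3/4
(2,0)% 3/3
(2,1)% 4/5
(2,2)% 3/6
(2,3)@ 3/6
(2,4)% 1/4
(3,0)% 3/3
(3,1)% 4/4
(3,3)% 2/3
The smallest same-type fraction is 1/4 at (2,4), which reduces to 1/4. Any threshold above that leaves this particle unsatisfied.

1/4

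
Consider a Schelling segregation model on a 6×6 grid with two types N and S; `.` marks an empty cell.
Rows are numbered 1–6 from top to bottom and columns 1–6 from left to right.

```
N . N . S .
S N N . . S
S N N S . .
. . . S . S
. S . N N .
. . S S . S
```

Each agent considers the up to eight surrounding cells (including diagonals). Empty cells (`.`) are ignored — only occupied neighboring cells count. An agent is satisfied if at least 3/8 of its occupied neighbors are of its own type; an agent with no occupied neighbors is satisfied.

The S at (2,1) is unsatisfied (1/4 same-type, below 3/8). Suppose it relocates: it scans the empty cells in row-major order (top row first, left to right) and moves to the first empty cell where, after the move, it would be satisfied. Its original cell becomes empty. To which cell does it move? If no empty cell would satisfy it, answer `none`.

(1,6)

Vacating (2,1). Empty cells in order:
  (1,2): 0/4 same-type → still unsatisfied.
  (1,4): 1/3 same-type → still unsatisfied.
  (1,6): 2/2 same-type → satisfied — stop here.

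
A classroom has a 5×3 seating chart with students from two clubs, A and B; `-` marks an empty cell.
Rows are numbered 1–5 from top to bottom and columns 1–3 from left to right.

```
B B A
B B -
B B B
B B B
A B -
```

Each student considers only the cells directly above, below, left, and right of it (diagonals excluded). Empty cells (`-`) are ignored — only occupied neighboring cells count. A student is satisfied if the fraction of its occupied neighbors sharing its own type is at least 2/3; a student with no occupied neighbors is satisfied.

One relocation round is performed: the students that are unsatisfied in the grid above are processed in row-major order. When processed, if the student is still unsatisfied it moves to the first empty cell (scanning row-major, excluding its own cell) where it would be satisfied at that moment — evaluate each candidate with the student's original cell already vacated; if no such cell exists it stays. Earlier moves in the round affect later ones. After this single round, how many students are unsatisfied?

Initially unsatisfied (in order): (1,3), (5,1), (5,2).
  (1,3): no empty cell satisfies it; stays.
  (5,1): no empty cell satisfies it; stays.
  (5,2) → (2,3).
Resulting grid:
B B A
B B B
B B B
B B B
A - -
Unsatisfied now: (1,3), (5,1).

2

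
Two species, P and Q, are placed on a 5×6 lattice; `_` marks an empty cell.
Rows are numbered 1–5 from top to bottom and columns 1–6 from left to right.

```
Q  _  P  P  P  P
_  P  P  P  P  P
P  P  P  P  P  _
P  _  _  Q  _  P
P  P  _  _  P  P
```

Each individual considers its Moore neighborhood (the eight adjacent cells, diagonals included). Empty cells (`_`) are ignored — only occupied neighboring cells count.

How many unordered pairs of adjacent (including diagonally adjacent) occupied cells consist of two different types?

5

Scan each occupied cell's neighbors to the right and below (and the two forward diagonals) so each pair is counted once.
From row 1: 1 unlike of 15 pairs (running 1/15).
From row 2: 0 unlike of 16 pairs (running 1/31).
From row 3: 3 unlike of 10 pairs (running 4/41).
From row 4: 1 unlike of 5 pairs (running 5/46).
From row 5: 0 unlike of 2 pairs (running 5/48).
Total adjacent occupied pairs: 48; unlike-type pairs: 5.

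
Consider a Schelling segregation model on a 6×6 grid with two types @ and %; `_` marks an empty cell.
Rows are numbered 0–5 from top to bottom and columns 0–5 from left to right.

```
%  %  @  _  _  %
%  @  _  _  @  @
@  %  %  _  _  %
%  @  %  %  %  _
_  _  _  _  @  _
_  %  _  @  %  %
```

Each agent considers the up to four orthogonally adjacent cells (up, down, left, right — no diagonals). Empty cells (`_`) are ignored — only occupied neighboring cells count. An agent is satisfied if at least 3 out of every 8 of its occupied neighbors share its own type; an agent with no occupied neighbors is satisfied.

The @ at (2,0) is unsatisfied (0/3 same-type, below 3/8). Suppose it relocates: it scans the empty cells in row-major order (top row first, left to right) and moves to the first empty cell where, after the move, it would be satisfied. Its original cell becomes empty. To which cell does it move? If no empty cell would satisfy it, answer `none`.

Vacating (2,0). Empty cells in order:
  (0,3): 1/1 same-type → satisfied — stop here.

(0,3)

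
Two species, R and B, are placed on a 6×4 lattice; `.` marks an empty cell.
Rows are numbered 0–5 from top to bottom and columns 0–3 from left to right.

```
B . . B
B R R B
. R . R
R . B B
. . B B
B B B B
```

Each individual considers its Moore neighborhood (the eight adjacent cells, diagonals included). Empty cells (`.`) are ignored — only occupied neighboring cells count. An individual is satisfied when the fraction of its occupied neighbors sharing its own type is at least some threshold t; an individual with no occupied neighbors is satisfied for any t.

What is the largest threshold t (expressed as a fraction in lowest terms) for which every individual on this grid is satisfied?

Row 0: (0,0)B 1/2 · (0,3)B 1/2
Row 1: (1,0)B 1/3 · (1,1)R 2/4 · (1,2)R 3/5 · (1,3)B 1/3
Row 2: (2,1)R 3/5 · (2,3)R 1/4
Row 3: (3,0)R 1/1 · (3,2)B 3/5 · (3,3)B 3/4
Row 4: (4,2)B 6/6 · (4,3)B 5/5
Row 5: (5,0)B 1/1 · (5,1)B 3/3 · (5,2)B 4/4 · (5,3)B 3/3
The smallest same-type fraction is 1/4 at (2,3), which reduces to 1/4. Any threshold above that leaves this individual unsatisfied.

1/4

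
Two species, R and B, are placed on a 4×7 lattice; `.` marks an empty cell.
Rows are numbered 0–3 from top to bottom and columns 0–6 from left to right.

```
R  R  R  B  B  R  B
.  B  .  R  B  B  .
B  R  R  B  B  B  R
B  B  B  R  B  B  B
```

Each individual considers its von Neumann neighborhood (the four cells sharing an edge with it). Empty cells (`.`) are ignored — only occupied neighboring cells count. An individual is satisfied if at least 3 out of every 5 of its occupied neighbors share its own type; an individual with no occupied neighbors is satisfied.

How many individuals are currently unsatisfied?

Row 0: (0,0)R 1/1 ✓ · (0,1)R 2/3 ✓ · (0,2)R 1/2 ✗ · (0,3)B 1/3 ✗ · (0,4)B 2/3 ✓ · (0,5)R 0/3 ✗ · (0,6)B 0/1 ✗
Row 1: (1,1)B 0/2 ✗ · (1,3)R 0/3 ✗ · (1,4)B 3/4 ✓ · (1,5)B 2/3 ✓
Row 2: (2,0)B 1/2 ✗ · (2,1)R 1/4 ✗ · (2,2)R 1/3 ✗ · (2,3)B 1/4 ✗ · (2,4)B 4/4 ✓ · (2,5)B 3/4 ✓ · (2,6)R 0/2 ✗
Row 3: (3,0)B 2/2 ✓ · (3,1)B 2/3 ✓ · (3,2)B 1/3 ✗ · (3,3)R 0/3 ✗ · (3,4)B 2/3 ✓ · (3,5)B 3/3 ✓ · (3,6)B 1/2 ✗
Unsatisfied: (0,2), (0,3), (0,5), (0,6), (1,1), (1,3), (2,0), (2,1), (2,2), (2,3), (2,6), (3,2), (3,3), (3,6) — 14 in total.

14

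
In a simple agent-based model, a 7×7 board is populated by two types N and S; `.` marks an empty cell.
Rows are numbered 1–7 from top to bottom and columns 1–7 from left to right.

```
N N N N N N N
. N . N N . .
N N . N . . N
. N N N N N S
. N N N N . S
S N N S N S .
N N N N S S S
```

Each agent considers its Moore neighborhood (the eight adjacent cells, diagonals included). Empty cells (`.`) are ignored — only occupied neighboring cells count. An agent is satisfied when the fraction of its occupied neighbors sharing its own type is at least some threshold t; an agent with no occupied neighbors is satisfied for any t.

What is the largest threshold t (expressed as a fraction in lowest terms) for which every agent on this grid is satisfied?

(1,1)N 2/2
(1,2)N 3/3
(1,3)N 4/4
(1,4)N 4/4
(1,5)N 4/4
(1,6)N 3/3
(1,7)N 1/1
(2,2)N 5/5
(2,4)N 5/5
(2,5)N 5/5
(3,1)N 3/3
(3,2)N 4/4
(3,4)N 5/5
(3,7)N 1/2
(4,2)N 5/5
(4,3)N 7/7
(4,4)N 6/6
(4,5)N 5/5
(4,6)N 3/5
(4,7)S 1/3
(5,2)N 5/6
(5,3)N 7/8
(5,4)N 7/8
(5,5)N 5/7
(5,7)S 2/3
(6,1)S 0/4
(6,2)N 6/7
(6,3)N 7/8
(6,4)S 1/8
(6,5)N 3/7
(6,6)S 4/6
(7,1)N 2/3
(7,2)N 4/5
(7,3)N 4/5
(7,4)N 3/5
(7,5)S 3/5
(7,6)S 3/4
(7,7)S 2/2
The smallest same-type fraction is 0/4 at (6,1), which reduces to 0/1. Any threshold above that leaves this agent unsatisfied.

0/1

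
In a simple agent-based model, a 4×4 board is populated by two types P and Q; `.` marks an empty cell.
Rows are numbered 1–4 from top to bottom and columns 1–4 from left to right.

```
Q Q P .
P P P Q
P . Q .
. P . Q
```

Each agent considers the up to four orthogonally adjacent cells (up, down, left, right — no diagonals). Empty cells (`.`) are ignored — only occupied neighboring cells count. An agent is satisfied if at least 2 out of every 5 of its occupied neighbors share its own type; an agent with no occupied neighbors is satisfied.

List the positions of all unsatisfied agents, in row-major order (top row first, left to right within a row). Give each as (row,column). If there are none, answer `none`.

(1,1)Q 1/2 ok
(1,2)Q 1/3 unhappy
(1,3)P 1/2 ok
(2,1)P 2/3 ok
(2,2)P 2/3 ok
(2,3)P 2/4 ok
(2,4)Q 0/1 unhappy
(3,1)P 1/1 ok
(3,3)Q 0/1 unhappy
(4,2)P 0/0 ok
(4,4)Q 0/0 ok

(1,2), (2,4), (3,3)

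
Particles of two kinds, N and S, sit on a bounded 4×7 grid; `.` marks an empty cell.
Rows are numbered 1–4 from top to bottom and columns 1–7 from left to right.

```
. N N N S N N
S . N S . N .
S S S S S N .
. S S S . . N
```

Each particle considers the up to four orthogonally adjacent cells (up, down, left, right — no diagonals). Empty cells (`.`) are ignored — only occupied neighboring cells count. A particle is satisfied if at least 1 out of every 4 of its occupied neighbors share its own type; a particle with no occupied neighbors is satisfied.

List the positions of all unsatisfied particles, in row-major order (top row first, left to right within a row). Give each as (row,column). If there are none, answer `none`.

(1,2)N 1/1 satisfied
(1,3)N 3/3 satisfied
(1,4)N 1/3 satisfied
(1,5)S 0/2 not
(1,6)N 2/3 satisfied
(1,7)N 1/1 satisfied
(2,1)S 1/1 satisfied
(2,3)N 1/3 satisfied
(2,4)S 1/3 satisfied
(2,6)N 2/2 satisfied
(3,1)S 2/2 satisfied
(3,2)S 3/3 satisfied
(3,3)S 3/4 satisfied
(3,4)S 4/4 satisfied
(3,5)S 1/2 satisfied
(3,6)N 1/2 satisfied
(4,2)S 2/2 satisfied
(4,3)S 3/3 satisfied
(4,4)S 2/2 satisfied
(4,7)N 0/0 satisfied

(1,5)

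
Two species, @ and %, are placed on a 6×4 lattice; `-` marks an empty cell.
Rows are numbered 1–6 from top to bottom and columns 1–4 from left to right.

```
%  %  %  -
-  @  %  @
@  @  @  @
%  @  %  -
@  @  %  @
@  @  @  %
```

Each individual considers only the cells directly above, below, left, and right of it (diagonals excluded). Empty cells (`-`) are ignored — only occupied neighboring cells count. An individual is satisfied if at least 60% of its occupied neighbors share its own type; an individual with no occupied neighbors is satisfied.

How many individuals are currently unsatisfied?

12

Row 1: (1,1)% 1/1 satisfied · (1,2)% 2/3 satisfied · (1,3)% 2/2 satisfied
Row 2: (2,2)@ 1/3 not · (2,3)% 1/4 not · (2,4)@ 1/2 not
Row 3: (3,1)@ 1/2 not · (3,2)@ 4/4 satisfied · (3,3)@ 2/4 not · (3,4)@ 2/2 satisfied
Row 4: (4,1)% 0/3 not · (4,2)@ 2/4 not · (4,3)% 1/3 not
Row 5: (5,1)@ 2/3 satisfied · (5,2)@ 3/4 satisfied · (5,3)% 1/4 not · (5,4)@ 0/2 not
Row 6: (6,1)@ 2/2 satisfied · (6,2)@ 3/3 satisfied · (6,3)@ 1/3 not · (6,4)% 0/2 not
Unsatisfied: (2,2), (2,3), (2,4), (3,1), (3,3), (4,1), (4,2), (4,3), (5,3), (5,4), (6,3), (6,4) — 12 in total.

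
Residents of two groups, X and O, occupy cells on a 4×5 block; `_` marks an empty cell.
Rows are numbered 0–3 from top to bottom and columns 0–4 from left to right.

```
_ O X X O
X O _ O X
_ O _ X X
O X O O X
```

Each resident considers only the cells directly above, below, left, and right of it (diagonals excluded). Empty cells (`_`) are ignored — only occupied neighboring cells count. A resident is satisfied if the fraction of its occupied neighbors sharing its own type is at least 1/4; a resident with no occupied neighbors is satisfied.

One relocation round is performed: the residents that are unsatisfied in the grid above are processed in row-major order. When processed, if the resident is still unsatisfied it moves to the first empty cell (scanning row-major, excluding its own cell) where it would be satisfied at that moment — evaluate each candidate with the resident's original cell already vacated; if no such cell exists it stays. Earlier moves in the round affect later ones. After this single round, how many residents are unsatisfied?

Initially unsatisfied (in order): (0,4), (1,0), (1,3), (3,0), (3,1).
  (0,4) → (0,0).
  (1,0) → (0,4).
  (1,3) → (1,0).
  (3,0) → (1,2).
  (3,1) → (1,3).
Resulting grid:
O O X X X
O O O X X
_ O _ X X
_ _ O O X
All satisfied now.

0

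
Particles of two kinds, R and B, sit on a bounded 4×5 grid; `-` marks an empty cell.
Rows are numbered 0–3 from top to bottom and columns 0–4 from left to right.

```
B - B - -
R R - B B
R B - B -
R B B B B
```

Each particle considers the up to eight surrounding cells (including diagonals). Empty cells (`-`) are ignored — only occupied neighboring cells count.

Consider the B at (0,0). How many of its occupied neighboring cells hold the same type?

Occupied neighbors of (0,0): (1,0)=R, (1,1)=R.
Same type (B): 0 of 2.

0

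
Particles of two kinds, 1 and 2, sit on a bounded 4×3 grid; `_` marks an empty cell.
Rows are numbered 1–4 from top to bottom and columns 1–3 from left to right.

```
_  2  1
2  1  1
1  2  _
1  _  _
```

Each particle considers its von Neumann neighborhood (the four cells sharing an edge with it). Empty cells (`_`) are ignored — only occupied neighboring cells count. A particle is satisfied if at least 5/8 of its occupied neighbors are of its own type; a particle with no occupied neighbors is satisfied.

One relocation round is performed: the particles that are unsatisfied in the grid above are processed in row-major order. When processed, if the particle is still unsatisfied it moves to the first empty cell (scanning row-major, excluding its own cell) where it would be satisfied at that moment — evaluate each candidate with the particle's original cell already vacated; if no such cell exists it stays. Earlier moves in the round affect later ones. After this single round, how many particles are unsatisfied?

Initially unsatisfied (in order): (1,2), (1,3), (2,1), (2,2), (3,1), (3,2).
  (1,2) → (1,1).
  (1,3): now satisfied by earlier moves; stays.
  (2,1) → (4,3).
  (2,2): no empty cell satisfies it; stays.
  (3,1) → (1,2).
  (3,2): no empty cell satisfies it; stays.
Resulting grid:
2 1 1
_ 1 1
_ 2 _
1 _ 2
Unsatisfied now: (1,1), (3,2).

2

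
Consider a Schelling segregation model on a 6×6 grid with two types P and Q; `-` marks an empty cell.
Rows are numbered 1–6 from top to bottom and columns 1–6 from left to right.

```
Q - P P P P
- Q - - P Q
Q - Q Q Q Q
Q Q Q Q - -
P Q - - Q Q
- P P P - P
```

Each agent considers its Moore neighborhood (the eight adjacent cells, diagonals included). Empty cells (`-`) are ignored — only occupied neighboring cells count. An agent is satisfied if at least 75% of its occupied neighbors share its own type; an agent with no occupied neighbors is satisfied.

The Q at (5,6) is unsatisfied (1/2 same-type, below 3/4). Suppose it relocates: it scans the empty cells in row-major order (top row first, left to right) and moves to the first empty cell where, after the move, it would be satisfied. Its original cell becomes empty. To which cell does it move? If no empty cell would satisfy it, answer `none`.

(2,1)

Vacating (5,6). Empty cells in order:
  (1,2): 2/3 same-type → still unsatisfied.
  (2,1): 3/3 same-type → satisfied — stop here.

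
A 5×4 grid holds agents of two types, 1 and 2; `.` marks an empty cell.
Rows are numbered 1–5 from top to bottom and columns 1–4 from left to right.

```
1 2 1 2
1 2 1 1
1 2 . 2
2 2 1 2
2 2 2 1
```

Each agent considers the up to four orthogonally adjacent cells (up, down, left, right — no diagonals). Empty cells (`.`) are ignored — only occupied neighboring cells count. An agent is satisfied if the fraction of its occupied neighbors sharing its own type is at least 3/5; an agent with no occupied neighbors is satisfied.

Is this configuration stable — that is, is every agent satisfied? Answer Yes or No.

(1,1)1 1/2 ✗
(1,2)2 1/3 ✗
(1,3)1 1/3 ✗
(1,4)2 0/2 ✗
(2,1)1 2/3 ✓
(2,2)2 2/4 ✗
(2,3)1 2/3 ✓
(2,4)1 1/3 ✗
(3,1)1 1/3 ✗
(3,2)2 2/3 ✓
(3,4)2 1/2 ✗
(4,1)2 2/3 ✓
(4,2)2 3/4 ✓
(4,3)1 0/3 ✗
(4,4)2 1/3 ✗
(5,1)2 2/2 ✓
(5,2)2 3/3 ✓
(5,3)2 1/3 ✗
(5,4)1 0/2 ✗
For instance (1,1) has only 1/2 same-type neighbors, below 3/5.

No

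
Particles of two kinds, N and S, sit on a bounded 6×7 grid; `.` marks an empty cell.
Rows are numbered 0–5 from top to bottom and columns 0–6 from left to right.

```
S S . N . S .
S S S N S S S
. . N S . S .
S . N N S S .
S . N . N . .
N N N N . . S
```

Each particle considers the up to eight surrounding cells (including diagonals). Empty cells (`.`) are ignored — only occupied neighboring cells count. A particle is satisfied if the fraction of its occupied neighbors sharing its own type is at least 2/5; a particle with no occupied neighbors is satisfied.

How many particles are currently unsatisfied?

2

Row 0: (0,0)S 3/3 ok · (0,1)S 4/4 ok · (0,3)N 1/3 unhappy · (0,5)S 3/3 ok
Row 1: (1,0)S 3/3 ok · (1,1)S 4/5 ok · (1,2)S 3/6 ok · (1,3)N 2/5 ok · (1,4)S 4/6 ok · (1,5)S 4/4 ok · (1,6)S 3/3 ok
Row 2: (2,2)N 3/6 ok · (2,3)S 3/7 ok · (2,5)S 5/5 ok
Row 3: (3,0)S 1/1 ok · (3,2)N 3/4 ok · (3,3)N 4/6 ok · (3,4)S 3/5 ok · (3,5)S 2/3 ok
Row 4: (4,0)S 1/3 unhappy · (4,2)N 5/5 ok · (4,4)N 2/4 ok
Row 5: (5,0)N 1/2 ok · (5,1)N 3/4 ok · (5,2)N 3/3 ok · (5,3)N 3/3 ok · (5,6)S 0/0 ok
Unsatisfied: (0,3), (4,0) — 2 in total.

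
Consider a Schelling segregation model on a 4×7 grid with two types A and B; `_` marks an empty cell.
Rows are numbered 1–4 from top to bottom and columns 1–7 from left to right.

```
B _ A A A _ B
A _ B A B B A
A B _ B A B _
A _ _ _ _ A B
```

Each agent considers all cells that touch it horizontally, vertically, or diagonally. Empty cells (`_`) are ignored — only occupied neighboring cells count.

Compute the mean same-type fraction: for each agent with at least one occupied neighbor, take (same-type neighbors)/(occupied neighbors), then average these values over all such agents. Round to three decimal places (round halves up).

Row 1: (1,1)B 0/1 · (1,3)A 2/3 · (1,4)A 3/5 · (1,5)A 2/4 · (1,7)B 1/2
Row 2: (2,1)A 1/3 · (2,3)B 2/5 · (2,4)A 4/7 · (2,5)B 3/7 · (2,6)B 3/6 · (2,7)A 0/3
Row 3: (3,1)A 2/3 · (3,2)B 1/4 · (3,4)B 2/4 · (3,5)A 2/6 · (3,6)B 3/6
Row 4: (4,1)A 1/2 · (4,6)A 1/3 · (4,7)B 1/2
Sum over 19 agents: 0/1 + 2/3 + 3/5 + 2/4 + 1/2 + 1/3 + 2/5 + 4/7 + 3/7 + 3/6 + 0/3 + 2/3 + 1/4 + 2/4 + 2/6 + 3/6 + 1/2 + 1/3 + 1/2 = 97/12; mean = 97/12 ÷ 19 = 97/228 = 0.425438… → 0.425.

0.425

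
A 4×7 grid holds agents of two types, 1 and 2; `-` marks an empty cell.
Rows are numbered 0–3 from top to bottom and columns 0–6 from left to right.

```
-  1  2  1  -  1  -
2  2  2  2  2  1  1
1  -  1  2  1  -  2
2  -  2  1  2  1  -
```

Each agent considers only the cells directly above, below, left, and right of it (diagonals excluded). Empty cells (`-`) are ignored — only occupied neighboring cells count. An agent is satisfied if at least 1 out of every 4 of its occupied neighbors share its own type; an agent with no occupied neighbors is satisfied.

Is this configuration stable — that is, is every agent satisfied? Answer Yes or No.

No

(0,1)1 0/2 unhappy
(0,2)2 1/3 ok
(0,3)1 0/2 unhappy
(0,5)1 1/1 ok
(1,0)2 1/2 ok
(1,1)2 2/3 ok
(1,2)2 3/4 ok
(1,3)2 3/4 ok
(1,4)2 1/3 ok
(1,5)1 2/3 ok
(1,6)1 1/2 ok
(2,0)1 0/2 unhappy
(2,2)1 0/3 unhappy
(2,3)2 1/4 ok
(2,4)1 0/3 unhappy
(2,6)2 0/1 unhappy
(3,0)2 0/1 unhappy
(3,2)2 0/2 unhappy
(3,3)1 0/3 unhappy
(3,4)2 0/3 unhappy
(3,5)1 0/1 unhappy
For instance (0,1) has only 0/2 same-type neighbors, below 1/4.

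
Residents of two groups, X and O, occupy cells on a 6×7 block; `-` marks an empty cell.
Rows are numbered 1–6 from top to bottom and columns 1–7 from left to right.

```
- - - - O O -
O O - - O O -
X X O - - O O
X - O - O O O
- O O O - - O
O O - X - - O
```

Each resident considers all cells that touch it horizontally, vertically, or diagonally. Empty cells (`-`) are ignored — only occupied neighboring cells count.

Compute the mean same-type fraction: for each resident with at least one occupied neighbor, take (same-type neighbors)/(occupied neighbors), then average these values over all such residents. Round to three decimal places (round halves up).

Row 1: (1,5)O 3/3 · (1,6)O 3/3
Row 2: (2,1)O 1/3 · (2,2)O 2/4 · (2,5)O 4/4 · (2,6)O 5/5
Row 3: (3,1)X 2/4 · (3,2)X 2/6 · (3,3)O 2/3 · (3,6)O 6/6 · (3,7)O 4/4
Row 4: (4,1)X 2/3 · (4,3)O 4/5 · (4,5)O 3/3 · (4,6)O 5/5 · (4,7)O 4/4
Row 5: (5,2)O 4/5 · (5,3)O 4/5 · (5,4)O 3/4 · (5,7)O 3/3
Row 6: (6,1)O 2/2 · (6,2)O 3/3 · (6,4)X 0/2 · (6,7)O 1/1
Sum over 24 residents: 3/3 + 3/3 + 1/3 + 2/4 + 4/4 + 5/5 + 2/4 + 2/6 + 2/3 + 6/6 + 4/4 + 2/3 + 4/5 + 3/3 + 5/5 + 4/4 + 4/5 + 4/5 + 3/4 + 3/3 + 2/2 + 3/3 + 0/2 + 1/1 = 383/20; mean = 383/20 ÷ 24 = 383/480 = 0.797916… → 0.798.

0.798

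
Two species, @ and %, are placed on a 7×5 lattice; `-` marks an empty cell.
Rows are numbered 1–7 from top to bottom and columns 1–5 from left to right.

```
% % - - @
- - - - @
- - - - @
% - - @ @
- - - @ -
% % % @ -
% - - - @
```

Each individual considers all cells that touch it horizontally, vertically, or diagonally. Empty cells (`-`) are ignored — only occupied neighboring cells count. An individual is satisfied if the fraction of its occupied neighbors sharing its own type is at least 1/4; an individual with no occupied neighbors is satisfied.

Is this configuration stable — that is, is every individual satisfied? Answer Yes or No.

(1,1)% 1/1 ok
(1,2)% 1/1 ok
(1,5)@ 1/1 ok
(2,5)@ 2/2 ok
(3,5)@ 3/3 ok
(4,1)% 0/0 ok
(4,4)@ 3/3 ok
(4,5)@ 3/3 ok
(5,4)@ 3/4 ok
(6,1)% 2/2 ok
(6,2)% 3/3 ok
(6,3)% 1/3 ok
(6,4)@ 2/3 ok
(7,1)% 2/2 ok
(7,5)@ 1/1 ok
All meet the threshold, so the configuration is stable.

Yes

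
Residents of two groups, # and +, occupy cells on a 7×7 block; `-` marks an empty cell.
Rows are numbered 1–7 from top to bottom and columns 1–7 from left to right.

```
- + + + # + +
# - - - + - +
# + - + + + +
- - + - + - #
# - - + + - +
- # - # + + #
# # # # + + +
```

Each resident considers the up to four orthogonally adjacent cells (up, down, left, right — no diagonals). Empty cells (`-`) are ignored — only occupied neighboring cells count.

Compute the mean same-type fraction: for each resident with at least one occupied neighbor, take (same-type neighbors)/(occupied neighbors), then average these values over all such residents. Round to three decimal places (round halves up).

0.680

Row 1: (1,2)+ 1/1 · (1,3)+ 2/2 · (1,4)+ 1/2 · (1,5)# 0/3 · (1,6)+ 1/2 · (1,7)+ 2/2
Row 2: (2,1)# 1/1 · (2,5)+ 1/2 · (2,7)+ 2/2
Row 3: (3,1)# 1/2 · (3,2)+ 0/1 · (3,4)+ 1/1 · (3,5)+ 4/4 · (3,6)+ 2/2 · (3,7)+ 2/3
Row 4: (4,3)+ — no occupied neighbors · (4,5)+ 2/2 · (4,7)# 0/2
Row 5: (5,1)# — no occupied neighbors · (5,4)+ 1/2 · (5,5)+ 3/3 · (5,7)+ 0/2
Row 6: (6,2)# 1/1 · (6,4)# 1/3 · (6,5)+ 3/4 · (6,6)+ 2/3 · (6,7)# 0/3
Row 7: (7,1)# 1/1 · (7,2)# 3/3 · (7,3)# 2/2 · (7,4)# 2/3 · (7,5)+ 2/3 · (7,6)+ 3/3 · (7,7)+ 1/2
Sum over 32 residents: 1/1 + 2/2 + 1/2 + 0/3 + 1/2 + 2/2 + 1/1 + 1/2 + 2/2 + 1/2 + 0/1 + 1/1 + 4/4 + 2/2 + 2/3 + 2/2 + 0/2 + 1/2 + 3/3 + 0/2 + 1/1 + 1/3 + 3/4 + 2/3 + 0/3 + 1/1 + 3/3 + 2/2 + 2/3 + 2/3 + 3/3 + 1/2 = 87/4; mean = 87/4 ÷ 32 = 87/128 = 0.679687… → 0.680.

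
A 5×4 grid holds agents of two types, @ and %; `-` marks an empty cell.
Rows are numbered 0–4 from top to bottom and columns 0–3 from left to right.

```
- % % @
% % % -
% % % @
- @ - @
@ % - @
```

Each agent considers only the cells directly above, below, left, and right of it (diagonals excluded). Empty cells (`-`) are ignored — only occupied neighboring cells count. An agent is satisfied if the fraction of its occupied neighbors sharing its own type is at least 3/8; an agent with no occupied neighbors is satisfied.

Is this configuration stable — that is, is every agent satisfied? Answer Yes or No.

No

(0,1)% 2/2 satisfied
(0,2)% 2/3 satisfied
(0,3)@ 0/1 not
(1,0)% 2/2 satisfied
(1,1)% 4/4 satisfied
(1,2)% 3/3 satisfied
(2,0)% 2/2 satisfied
(2,1)% 3/4 satisfied
(2,2)% 2/3 satisfied
(2,3)@ 1/2 satisfied
(3,1)@ 0/2 not
(3,3)@ 2/2 satisfied
(4,0)@ 0/1 not
(4,1)% 0/2 not
(4,3)@ 1/1 satisfied
For instance (0,3) has only 0/1 same-type neighbors, below 3/8.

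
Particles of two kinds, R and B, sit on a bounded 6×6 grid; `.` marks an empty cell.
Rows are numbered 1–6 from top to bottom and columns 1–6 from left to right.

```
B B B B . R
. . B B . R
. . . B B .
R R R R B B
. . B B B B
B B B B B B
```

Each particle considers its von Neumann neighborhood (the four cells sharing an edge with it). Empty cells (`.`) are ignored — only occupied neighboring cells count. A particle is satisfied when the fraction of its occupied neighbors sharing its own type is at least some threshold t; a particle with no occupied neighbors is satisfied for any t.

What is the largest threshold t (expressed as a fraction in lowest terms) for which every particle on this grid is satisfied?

1/4

Row 1: (1,1)B 1/1 · (1,2)B 2/2 · (1,3)B 3/3 · (1,4)B 2/2 · (1,6)R 1/1
Row 2: (2,3)B 2/2 · (2,4)B 3/3 · (2,6)R 1/1
Row 3: (3,4)B 2/3 · (3,5)B 2/2
Row 4: (4,1)R 1/1 · (4,2)R 2/2 · (4,3)R 2/3 · (4,4)R 1/4 · (4,5)B 3/4 · (4,6)B 2/2
Row 5: (5,3)B 2/3 · (5,4)B 3/4 · (5,5)B 4/4 · (5,6)B 3/3
Row 6: (6,1)B 1/1 · (6,2)B 2/2 · (6,3)B 3/3 · (6,4)B 3/3 · (6,5)B 3/3 · (6,6)B 2/2
The smallest same-type fraction is 1/4 at (4,4), which reduces to 1/4. Any threshold above that leaves this particle unsatisfied.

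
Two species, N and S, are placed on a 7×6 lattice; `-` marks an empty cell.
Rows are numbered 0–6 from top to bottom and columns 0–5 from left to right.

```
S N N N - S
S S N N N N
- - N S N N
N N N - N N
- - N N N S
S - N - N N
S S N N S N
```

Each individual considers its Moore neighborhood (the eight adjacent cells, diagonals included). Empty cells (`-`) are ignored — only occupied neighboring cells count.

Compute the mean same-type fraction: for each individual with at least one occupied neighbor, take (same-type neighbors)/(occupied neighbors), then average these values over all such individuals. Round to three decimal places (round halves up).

(0,0)S 2/3
(0,1)N 2/5
(0,2)N 4/5
(0,3)N 4/4
(0,5)S 0/2
(1,0)S 2/3
(1,1)S 2/6
(1,2)N 5/7
(1,3)N 6/7
(1,4)N 5/7
(1,5)N 3/4
(2,2)N 4/6
(2,3)S 0/7
(2,4)N 6/7
(2,5)N 5/5
(3,0)N 1/1
(3,1)N 4/4
(3,2)N 4/5
(3,4)N 5/7
(3,5)N 4/5
(4,2)N 4/4
(4,3)N 6/6
(4,4)N 5/6
(4,5)S 0/5
(5,0)S 2/2
(5,2)N 4/5
(5,4)N 5/7
(5,5)N 3/5
(6,0)S 2/2
(6,1)S 2/4
(6,2)N 2/3
(6,3)N 3/4
(6,4)S 0/4
(6,5)N 2/3
Sum over 34 individuals: 2/3 + 2/5 + 4/5 + 4/4 + 0/2 + 2/3 + 2/6 + 5/7 + 6/7 + 5/7 + 3/4 + 4/6 + 0/7 + 6/7 + 5/5 + 1/1 + 4/4 + 4/5 + 5/7 + 4/5 + 4/4 + 6/6 + 5/6 + 0/5 + 2/2 + 4/5 + 5/7 + 3/5 + 2/2 + 2/4 + 2/3 + 3/4 + 0/4 + 2/3 = 1629/70; mean = 1629/70 ÷ 34 = 1629/2380 = 0.684453… → 0.684.

0.684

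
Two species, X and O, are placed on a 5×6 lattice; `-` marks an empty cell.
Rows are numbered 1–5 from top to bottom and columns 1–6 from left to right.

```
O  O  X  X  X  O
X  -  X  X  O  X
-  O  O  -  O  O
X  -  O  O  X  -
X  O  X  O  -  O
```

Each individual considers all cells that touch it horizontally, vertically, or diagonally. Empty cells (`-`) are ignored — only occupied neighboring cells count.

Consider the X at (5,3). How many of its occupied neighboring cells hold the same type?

0

Occupied neighbors of (5,3): (4,3)=O, (4,4)=O, (5,2)=O, (5,4)=O.
Same type (X): 0 of 4.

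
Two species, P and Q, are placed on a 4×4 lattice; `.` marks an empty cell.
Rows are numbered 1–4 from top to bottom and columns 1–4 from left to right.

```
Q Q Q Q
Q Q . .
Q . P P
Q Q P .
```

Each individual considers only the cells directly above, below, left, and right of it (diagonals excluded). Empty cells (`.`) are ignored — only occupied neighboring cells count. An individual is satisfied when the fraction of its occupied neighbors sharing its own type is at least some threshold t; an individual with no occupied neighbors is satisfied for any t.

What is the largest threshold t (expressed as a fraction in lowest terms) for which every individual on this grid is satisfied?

1/2

(1,1)Q 2/2
(1,2)Q 3/3
(1,3)Q 2/2
(1,4)Q 1/1
(2,1)Q 3/3
(2,2)Q 2/2
(3,1)Q 2/2
(3,3)P 2/2
(3,4)P 1/1
(4,1)Q 2/2
(4,2)Q 1/2
(4,3)P 1/2
The smallest same-type fraction is 1/2 at (4,2), which reduces to 1/2. Any threshold above that leaves this individual unsatisfied.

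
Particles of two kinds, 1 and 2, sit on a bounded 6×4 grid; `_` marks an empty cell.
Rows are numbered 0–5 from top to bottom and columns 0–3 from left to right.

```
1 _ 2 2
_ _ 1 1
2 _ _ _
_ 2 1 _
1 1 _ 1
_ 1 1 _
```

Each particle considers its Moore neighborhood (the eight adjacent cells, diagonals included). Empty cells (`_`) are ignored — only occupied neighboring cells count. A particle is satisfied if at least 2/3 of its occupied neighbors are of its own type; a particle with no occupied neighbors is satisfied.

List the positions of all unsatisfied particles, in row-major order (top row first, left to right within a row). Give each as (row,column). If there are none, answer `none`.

(0,2), (0,3), (1,2), (1,3), (3,1)

Row 0: (0,0)1 0/0 satisfied · (0,2)2 1/3 not · (0,3)2 1/3 not
Row 1: (1,2)1 1/3 not · (1,3)1 1/3 not
Row 2: (2,0)2 1/1 satisfied
Row 3: (3,1)2 1/4 not · (3,2)1 2/3 satisfied
Row 4: (4,0)1 2/3 satisfied · (4,1)1 4/5 satisfied · (4,3)1 2/2 satisfied
Row 5: (5,1)1 3/3 satisfied · (5,2)1 3/3 satisfied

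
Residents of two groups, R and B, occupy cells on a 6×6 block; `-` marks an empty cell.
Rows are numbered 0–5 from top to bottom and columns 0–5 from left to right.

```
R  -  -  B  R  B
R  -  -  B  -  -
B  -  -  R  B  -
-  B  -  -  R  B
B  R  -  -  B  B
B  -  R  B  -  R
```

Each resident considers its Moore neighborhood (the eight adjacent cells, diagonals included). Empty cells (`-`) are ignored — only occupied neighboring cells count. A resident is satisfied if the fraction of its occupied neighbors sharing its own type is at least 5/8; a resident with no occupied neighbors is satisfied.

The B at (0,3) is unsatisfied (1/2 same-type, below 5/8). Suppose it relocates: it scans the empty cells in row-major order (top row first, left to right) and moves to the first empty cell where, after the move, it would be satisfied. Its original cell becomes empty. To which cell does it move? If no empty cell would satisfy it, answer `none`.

(0,2)

Vacating (0,3). Empty cells in order:
  (0,1): 0/2 same-type → still unsatisfied.
  (0,2): 1/1 same-type → satisfied — stop here.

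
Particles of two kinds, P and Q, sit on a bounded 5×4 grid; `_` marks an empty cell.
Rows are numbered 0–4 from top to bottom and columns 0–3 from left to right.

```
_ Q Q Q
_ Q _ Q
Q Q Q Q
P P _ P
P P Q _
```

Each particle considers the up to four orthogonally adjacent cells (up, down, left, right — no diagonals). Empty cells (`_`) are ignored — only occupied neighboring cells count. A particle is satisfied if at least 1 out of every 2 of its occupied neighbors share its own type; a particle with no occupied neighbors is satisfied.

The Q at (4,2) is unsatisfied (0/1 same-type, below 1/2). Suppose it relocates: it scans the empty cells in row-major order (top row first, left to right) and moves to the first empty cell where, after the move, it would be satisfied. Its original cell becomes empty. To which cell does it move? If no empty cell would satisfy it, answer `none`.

(0,0)

Vacating (4,2). Empty cells in order:
  (0,0): 1/1 same-type → satisfied — stop here.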